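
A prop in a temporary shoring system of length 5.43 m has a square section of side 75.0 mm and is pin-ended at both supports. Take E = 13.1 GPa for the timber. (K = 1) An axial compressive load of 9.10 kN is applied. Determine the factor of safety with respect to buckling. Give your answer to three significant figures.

n ≈ 1.27

I = a⁴/12 = 75.0⁴/12 = 2.637×10^6 mm⁴
I = 2.637×10^6 mm⁴ = 2.637×10^-6 m⁴
Effective length L_e = K·L = 1 × 5.43 = 5.430 m
P_cr = π²EI / L_e² = π² × 13.1×10⁹ × 2.637×10^-6 / 5.430² = 1.156×10^4 N
Factor of safety n = P_cr / P = 11.562 / 9.10 = 1.27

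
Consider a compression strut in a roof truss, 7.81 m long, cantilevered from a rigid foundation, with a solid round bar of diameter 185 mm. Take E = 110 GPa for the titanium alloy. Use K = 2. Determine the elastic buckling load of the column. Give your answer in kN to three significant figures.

I = πd⁴/64 = π×185⁴/64 = 5.750×10^7 mm⁴
I = 5.750×10^7 mm⁴ = 5.750×10^-5 m⁴
Effective length L_e = K·L = 2 × 7.81 = 15.62 m
P_cr = π²EI / L_e² = π² × 110×10⁹ × 5.750×10^-5 / 15.62² = 2.559×10^5 N

P_cr ≈ 256 kN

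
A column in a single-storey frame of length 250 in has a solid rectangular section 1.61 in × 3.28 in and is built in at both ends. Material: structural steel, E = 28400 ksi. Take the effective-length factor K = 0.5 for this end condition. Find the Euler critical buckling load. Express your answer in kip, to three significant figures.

P_cr ≈ 20.5 kip

Buckling occurs about the weak axis: I_min = h·b³/12 with b = 1.61 in (the shorter side).
I_min = 3.28×1.61³/12 = 1.141 in⁴
Effective length L_e = K·L = 0.5 × 250 = 125.0 in
P_cr = π²EI / L_e² = π² × 28400×10³ × 1.141 / 125.0² = 2.046×10^4 lb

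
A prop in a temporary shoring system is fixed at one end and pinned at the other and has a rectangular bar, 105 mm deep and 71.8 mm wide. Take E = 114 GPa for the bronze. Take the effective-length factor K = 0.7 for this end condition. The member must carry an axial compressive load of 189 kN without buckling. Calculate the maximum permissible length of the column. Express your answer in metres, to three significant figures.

L_max ≈ 6.27 m

Buckling occurs about the weak axis: I_min = h·b³/12 with b = 71.8 mm (the shorter side).
I_min = 105×71.8³/12 = 3.239×10^6 mm⁴
I = 3.239×10^-6 m⁴
At the buckling limit P_cr = P = 1.890×10^5 N
From P_cr = π²EI/(K·L)²:  L = (1/K)·√(π²EI/P_cr) = (1/0.7)·√(π²×1.14×10^11×3.239×10^-6/1.890×10^5)
L = 6.27 m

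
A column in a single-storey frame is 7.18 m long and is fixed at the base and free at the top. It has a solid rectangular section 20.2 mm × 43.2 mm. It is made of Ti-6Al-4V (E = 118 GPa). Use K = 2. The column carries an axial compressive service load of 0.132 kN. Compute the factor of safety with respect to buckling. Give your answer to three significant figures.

n ≈ 1.27

Buckling occurs about the weak axis: I_min = h·b³/12 with b = 20.2 mm (the shorter side).
I_min = 43.2×20.2³/12 = 2.967×10^4 mm⁴
I = 2.967×10^4 mm⁴ = 2.967×10^-8 m⁴
Effective length L_e = K·L = 2 × 7.18 = 14.36 m
P_cr = π²EI / L_e² = π² × 118×10⁹ × 2.967×10^-8 / 14.36² = 167.6 N
Factor of safety n = P_cr / P = 0.16758 / 0.132 = 1.27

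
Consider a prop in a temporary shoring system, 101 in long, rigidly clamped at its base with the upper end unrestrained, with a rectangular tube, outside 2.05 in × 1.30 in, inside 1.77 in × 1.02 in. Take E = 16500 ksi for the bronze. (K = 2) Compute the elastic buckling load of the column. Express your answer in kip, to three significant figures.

P_cr ≈ 0.873 kip

Weak-axis I_min = (h_o·b_o³ − h_i·b_i³)/12 with b_o = 1.30, b_i = 1.020 in (shorter outer/inner sides).
I_min = (2.05×1.30³ − 1.770×1.020³)/12 = 0.2188 in⁴
Effective length L_e = K·L = 2 × 101 = 202.0 in
P_cr = π²EI / L_e² = π² × 16500×10³ × 0.2188 / 202.0² = 873.2 lb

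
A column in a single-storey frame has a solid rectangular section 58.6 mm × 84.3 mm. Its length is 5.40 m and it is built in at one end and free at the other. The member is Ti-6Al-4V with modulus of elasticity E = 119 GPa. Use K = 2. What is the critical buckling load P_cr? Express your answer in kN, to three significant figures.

Buckling occurs about the weak axis: I_min = h·b³/12 with b = 58.6 mm (the shorter side).
I_min = 84.3×58.6³/12 = 1.414×10^6 mm⁴
I = 1.414×10^6 mm⁴ = 1.414×10^-6 m⁴
Effective length L_e = K·L = 2 × 5.40 = 10.80 m
P_cr = π²EI / L_e² = π² × 119×10⁹ × 1.414×10^-6 / 10.80² = 1.423×10^4 N

P_cr ≈ 14.2 kN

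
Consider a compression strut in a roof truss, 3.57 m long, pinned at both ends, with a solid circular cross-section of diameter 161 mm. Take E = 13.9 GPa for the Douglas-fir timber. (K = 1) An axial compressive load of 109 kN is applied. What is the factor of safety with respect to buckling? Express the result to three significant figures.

I = πd⁴/64 = π×161⁴/64 = 3.298×10^7 mm⁴
I = 3.298×10^7 mm⁴ = 3.298×10^-5 m⁴
Effective length L_e = K·L = 1 × 3.57 = 3.570 m
P_cr = π²EI / L_e² = π² × 13.9×10⁹ × 3.298×10^-5 / 3.570² = 3.550×10^5 N
Factor of safety n = P_cr / P = 355.02 / 109 = 3.26

n ≈ 3.26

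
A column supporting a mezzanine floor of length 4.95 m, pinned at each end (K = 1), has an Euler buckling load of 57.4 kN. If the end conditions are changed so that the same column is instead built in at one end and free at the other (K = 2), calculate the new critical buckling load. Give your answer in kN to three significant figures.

P_cr ∝ 1/K², so P_cr,new = P_cr,old × (K_old/K_new)² = 57.4 × (1/2)²
= 57.4 × 0.2500 = 14.4 kN

P_cr ≈ 14.4 kN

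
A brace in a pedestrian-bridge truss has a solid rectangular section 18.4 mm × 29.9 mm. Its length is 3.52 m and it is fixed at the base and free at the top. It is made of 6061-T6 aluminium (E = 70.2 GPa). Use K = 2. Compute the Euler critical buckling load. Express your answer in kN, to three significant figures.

Buckling occurs about the weak axis: I_min = h·b³/12 with b = 18.4 mm (the shorter side).
I_min = 29.9×18.4³/12 = 1.552×10^4 mm⁴
I = 1.552×10^4 mm⁴ = 1.552×10^-8 m⁴
Effective length L_e = K·L = 2 × 3.52 = 7.040 m
P_cr = π²EI / L_e² = π² × 70.2×10⁹ × 1.552×10^-8 / 7.040² = 217.0 N

P_cr ≈ 0.217 kN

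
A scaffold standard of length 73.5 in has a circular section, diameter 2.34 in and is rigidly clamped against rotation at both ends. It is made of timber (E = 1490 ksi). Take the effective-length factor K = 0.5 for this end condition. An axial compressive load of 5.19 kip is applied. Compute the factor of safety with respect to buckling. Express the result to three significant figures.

n ≈ 3.09

I = πd⁴/64 = π×2.34⁴/64 = 1.472 in⁴
Effective length L_e = K·L = 0.5 × 73.5 = 36.75 in
P_cr = π²EI / L_e² = π² × 1490×10³ × 1.472 / 36.75² = 1.603×10^4 lb
Factor of safety n = P_cr / P = 16.025 / 5.19 = 3.09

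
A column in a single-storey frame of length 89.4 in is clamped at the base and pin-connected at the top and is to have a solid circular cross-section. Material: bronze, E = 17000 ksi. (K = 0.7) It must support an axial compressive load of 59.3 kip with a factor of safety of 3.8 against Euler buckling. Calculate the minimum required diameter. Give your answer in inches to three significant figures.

d ≈ 3.22 in

Required P_cr = n·P = 3.8 × 59.3 = 225.3 kip
L_e = K·L = 0.7 × 89.4 = 62.58 in
Required I = P_cr·L_e²/(π²E) = 2.253×10^5 × 62.58² / (π² × 1.70×10^7) = 5.260 in⁴
Solid circle: I = πd⁴/64  ⇒  d = (64I/π)^(1/4) = (64×5.260/π)^(1/4) = 3.22 in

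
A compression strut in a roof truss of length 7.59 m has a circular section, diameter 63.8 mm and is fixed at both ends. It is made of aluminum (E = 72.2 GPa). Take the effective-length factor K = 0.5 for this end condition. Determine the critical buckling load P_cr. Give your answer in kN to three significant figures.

I = πd⁴/64 = π×63.8⁴/64 = 8.133×10^5 mm⁴
I = 8.133×10^5 mm⁴ = 8.133×10^-7 m⁴
Effective length L_e = K·L = 0.5 × 7.59 = 3.795 m
P_cr = π²EI / L_e² = π² × 72.2×10⁹ × 8.133×10^-7 / 3.795² = 4.024×10^4 N

P_cr ≈ 40.2 kN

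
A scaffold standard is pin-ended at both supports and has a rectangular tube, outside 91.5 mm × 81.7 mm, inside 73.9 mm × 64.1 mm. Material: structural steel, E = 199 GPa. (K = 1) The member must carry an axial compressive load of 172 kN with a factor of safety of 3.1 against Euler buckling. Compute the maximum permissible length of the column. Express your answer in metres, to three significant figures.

Weak-axis I_min = (h_o·b_o³ − h_i·b_i³)/12 with b_o = 81.7, b_i = 64.10 mm (shorter outer/inner sides).
I_min = (91.5×81.7³ − 73.90×64.10³)/12 = 2.536×10^6 mm⁴
I = 2.536×10^-6 m⁴
Required critical load P_cr = n·P = 3.1 × 172 = 533.2 kN = 5.332×10^5 N
From P_cr = π²EI/(K·L)²:  L = (1/K)·√(π²EI/P_cr) = (1/1)·√(π²×1.99×10^11×2.536×10^-6/5.332×10^5)
L = 3.06 m

L_max ≈ 3.06 m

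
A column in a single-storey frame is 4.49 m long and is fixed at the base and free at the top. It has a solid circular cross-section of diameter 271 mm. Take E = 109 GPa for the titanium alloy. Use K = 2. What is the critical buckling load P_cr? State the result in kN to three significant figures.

P_cr ≈ 3530 kN

I = πd⁴/64 = π×271⁴/64 = 2.648×10^8 mm⁴
I = 2.648×10^8 mm⁴ = 2.648×10^-4 m⁴
Effective length L_e = K·L = 2 × 4.49 = 8.980 m
P_cr = π²EI / L_e² = π² × 109×10⁹ × 2.648×10^-4 / 8.980² = 3.532×10^6 N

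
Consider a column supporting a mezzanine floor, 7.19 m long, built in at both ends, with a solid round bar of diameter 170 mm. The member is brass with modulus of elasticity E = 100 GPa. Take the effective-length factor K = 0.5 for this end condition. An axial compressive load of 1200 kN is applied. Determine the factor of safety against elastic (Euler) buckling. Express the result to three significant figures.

I = πd⁴/64 = π×170⁴/64 = 4.100×10^7 mm⁴
I = 4.100×10^7 mm⁴ = 4.100×10^-5 m⁴
Effective length L_e = K·L = 0.5 × 7.19 = 3.595 m
P_cr = π²EI / L_e² = π² × 100×10⁹ × 4.100×10^-5 / 3.595² = 3.131×10^6 N
Factor of safety n = P_cr / P = 3130.9 / 1200 = 2.61

n ≈ 2.61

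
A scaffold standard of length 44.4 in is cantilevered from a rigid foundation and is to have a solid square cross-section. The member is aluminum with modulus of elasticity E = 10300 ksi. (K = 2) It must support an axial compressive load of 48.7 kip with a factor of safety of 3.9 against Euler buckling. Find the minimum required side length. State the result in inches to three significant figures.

a ≈ 3.65 in

Required P_cr = n·P = 3.9 × 48.7 = 189.9 kip
L_e = K·L = 2 × 44.4 = 88.80 in
Required I = P_cr·L_e²/(π²E) = 1.899×10^5 × 88.80² / (π² × 1.03×10^7) = 14.73 in⁴
Solid square: I = a⁴/12  ⇒  a = (12I)^(1/4) = (12×14.73)^(1/4) = 3.65 in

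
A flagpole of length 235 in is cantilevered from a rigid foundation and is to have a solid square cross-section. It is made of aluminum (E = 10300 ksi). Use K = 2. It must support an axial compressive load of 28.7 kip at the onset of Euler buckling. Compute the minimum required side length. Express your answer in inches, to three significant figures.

L_e = K·L = 2 × 235 = 470.0 in
Required I = P_cr·L_e²/(π²E) = 2.870×10^4 × 470.0² / (π² × 1.03×10^7) = 62.36 in⁴
Solid square: I = a⁴/12  ⇒  a = (12I)^(1/4) = (12×62.36)^(1/4) = 5.23 in

a ≈ 5.23 in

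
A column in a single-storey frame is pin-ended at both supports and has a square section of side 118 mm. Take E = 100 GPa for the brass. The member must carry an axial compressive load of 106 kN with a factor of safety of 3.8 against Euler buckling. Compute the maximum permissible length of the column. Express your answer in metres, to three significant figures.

I = a⁴/12 = 118⁴/12 = 1.616×10^7 mm⁴
I = 1.616×10^-5 m⁴
Required critical load P_cr = n·P = 3.8 × 106 = 402.8 kN = 4.028×10^5 N
From P_cr = π²EI/(K·L)²:  L = (1/K)·√(π²EI/P_cr) = (1/1)·√(π²×1.00×10^11×1.616×10^-5/4.028×10^5)
L = 6.29 m

L_max ≈ 6.29 m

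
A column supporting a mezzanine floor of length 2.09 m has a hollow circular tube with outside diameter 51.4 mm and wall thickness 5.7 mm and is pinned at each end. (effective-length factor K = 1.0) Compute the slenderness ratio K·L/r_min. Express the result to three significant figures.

λ ≈ 128

Inner diameter d_i = 51.4 − 2×5.7 = 40.00 mm
I = π(d_o⁴ − d_i⁴)/64 = π(51.4⁴ − 40.00⁴)/64 = 2.170×10^5 mm⁴
A = 818.4 mm²;  r_min = √(I/A) = √(2.170×10^5/818.4) = 16.28 mm
L_e = K·L = 1 × 2.09 m = 2.090 m = 2090.0 mm
λ = L_e / r_min = 2090.0 / 16.28 = 128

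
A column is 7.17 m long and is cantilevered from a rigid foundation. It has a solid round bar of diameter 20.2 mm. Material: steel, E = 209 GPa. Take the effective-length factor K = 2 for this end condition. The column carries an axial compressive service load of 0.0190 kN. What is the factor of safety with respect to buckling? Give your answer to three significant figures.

n ≈ 4.31

I = πd⁴/64 = π×20.2⁴/64 = 8.173×10^3 mm⁴
I = 8.173×10^3 mm⁴ = 8.173×10^-9 m⁴
Effective length L_e = K·L = 2 × 7.17 = 14.34 m
P_cr = π²EI / L_e² = π² × 209×10⁹ × 8.173×10^-9 / 14.34² = 81.98 N
Factor of safety n = P_cr / P = 0.081983 / 0.0190 = 4.31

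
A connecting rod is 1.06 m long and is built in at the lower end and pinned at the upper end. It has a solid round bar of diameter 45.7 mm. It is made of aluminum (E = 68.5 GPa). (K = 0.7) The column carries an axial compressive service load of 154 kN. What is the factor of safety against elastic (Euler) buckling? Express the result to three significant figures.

I = πd⁴/64 = π×45.7⁴/64 = 2.141×10^5 mm⁴
I = 2.141×10^5 mm⁴ = 2.141×10^-7 m⁴
Effective length L_e = K·L = 0.7 × 1.06 = 0.7420 m
P_cr = π²EI / L_e² = π² × 68.5×10⁹ × 2.141×10^-7 / 0.7420² = 2.629×10^5 N
Factor of safety n = P_cr / P = 262.92 / 154 = 1.71

n ≈ 1.71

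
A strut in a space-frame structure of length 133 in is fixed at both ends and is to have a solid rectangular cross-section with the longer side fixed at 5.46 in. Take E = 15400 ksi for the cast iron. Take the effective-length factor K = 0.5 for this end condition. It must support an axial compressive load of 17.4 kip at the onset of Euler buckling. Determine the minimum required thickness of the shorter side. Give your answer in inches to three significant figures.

b ≈ 1.04 in

L_e = K·L = 0.5 × 133 = 66.50 in
Required I = P_cr·L_e²/(π²E) = 1.740×10^4 × 66.50² / (π² × 1.54×10^7) = 0.5063 in⁴
Rectangle, weak axis: I_min = h·b³/12 with h = 5.46 in fixed  ⇒  b = (12I/h)^(1/3) = 1.04 in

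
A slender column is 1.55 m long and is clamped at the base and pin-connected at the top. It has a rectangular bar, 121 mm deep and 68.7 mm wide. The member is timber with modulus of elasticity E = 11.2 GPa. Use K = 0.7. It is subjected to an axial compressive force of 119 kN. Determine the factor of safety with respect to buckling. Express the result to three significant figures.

Buckling occurs about the weak axis: I_min = h·b³/12 with b = 68.7 mm (the shorter side).
I_min = 121×68.7³/12 = 3.269×10^6 mm⁴
I = 3.269×10^6 mm⁴ = 3.269×10^-6 m⁴
Effective length L_e = K·L = 0.7 × 1.55 = 1.085 m
P_cr = π²EI / L_e² = π² × 11.2×10⁹ × 3.269×10^-6 / 1.085² = 3.070×10^5 N
Factor of safety n = P_cr / P = 307.00 / 119 = 2.58

n ≈ 2.58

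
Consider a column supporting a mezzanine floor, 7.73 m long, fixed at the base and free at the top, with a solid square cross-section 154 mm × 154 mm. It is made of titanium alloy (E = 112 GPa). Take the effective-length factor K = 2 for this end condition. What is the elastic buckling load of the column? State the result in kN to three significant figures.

I = a⁴/12 = 154⁴/12 = 4.687×10^7 mm⁴
I = 4.687×10^7 mm⁴ = 4.687×10^-5 m⁴
Effective length L_e = K·L = 2 × 7.73 = 15.46 m
P_cr = π²EI / L_e² = π² × 112×10⁹ × 4.687×10^-5 / 15.46² = 2.168×10^5 N

P_cr ≈ 217 kN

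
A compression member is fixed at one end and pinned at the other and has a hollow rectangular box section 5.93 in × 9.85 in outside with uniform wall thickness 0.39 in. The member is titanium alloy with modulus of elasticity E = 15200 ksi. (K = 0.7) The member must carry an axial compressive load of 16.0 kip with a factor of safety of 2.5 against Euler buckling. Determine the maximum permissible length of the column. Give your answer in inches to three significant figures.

Inner dimensions: h_i = 9.85 − 2×0.39 = 9.070 in, b_i = 5.93 − 2×0.39 = 5.150 in
Weak-axis I_min = (h_o·b_o³ − h_i·b_i³)/12 with b_o = 5.93, b_i = 5.150 in (shorter outer/inner sides).
I_min = (9.85×5.93³ − 9.070×5.150³)/12 = 67.93 in⁴
Required critical load P_cr = n·P = 2.5 × 16.0 = 40.00 kip = 4.000×10^4 lb
From P_cr = π²EI/(K·L)²:  L = (1/K)·√(π²EI/P_cr) = (1/0.7)·√(π²×1.52×10^7×67.93/4.000×10^4)
L = 721 in

L_max ≈ 721 in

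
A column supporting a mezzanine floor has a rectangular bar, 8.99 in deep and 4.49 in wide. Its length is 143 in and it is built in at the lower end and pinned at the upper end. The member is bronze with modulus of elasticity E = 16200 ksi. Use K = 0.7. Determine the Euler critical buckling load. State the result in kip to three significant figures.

P_cr ≈ 1080 kip

Buckling occurs about the weak axis: I_min = h·b³/12 with b = 4.49 in (the shorter side).
I_min = 8.99×4.49³/12 = 67.81 in⁴
Effective length L_e = K·L = 0.7 × 143 = 100.1 in
P_cr = π²EI / L_e² = π² × 16200×10³ × 67.81 / 100.1² = 1.082×10^6 lb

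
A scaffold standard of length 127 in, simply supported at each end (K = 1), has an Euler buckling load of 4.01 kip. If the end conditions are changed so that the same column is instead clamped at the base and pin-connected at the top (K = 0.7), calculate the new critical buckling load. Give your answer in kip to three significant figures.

P_cr ∝ 1/K², so P_cr,new = P_cr,old × (K_old/K_new)² = 4.01 × (1/0.7)²
= 4.01 × 2.041 = 8.18 kip

P_cr ≈ 8.18 kip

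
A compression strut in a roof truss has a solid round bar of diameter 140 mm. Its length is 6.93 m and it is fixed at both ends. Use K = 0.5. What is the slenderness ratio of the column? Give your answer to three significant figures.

I = πd⁴/64 = π×140⁴/64 = 1.886×10^7 mm⁴
A = 1.539×10^4 mm²;  r_min = √(I/A) = √(1.886×10^7/1.539×10^4) = 35.00 mm
L_e = K·L = 0.5 × 6.93 m = 3.465 m = 3465.0 mm
λ = L_e / r_min = 3465.0 / 35.00 = 99.0

λ ≈ 99.0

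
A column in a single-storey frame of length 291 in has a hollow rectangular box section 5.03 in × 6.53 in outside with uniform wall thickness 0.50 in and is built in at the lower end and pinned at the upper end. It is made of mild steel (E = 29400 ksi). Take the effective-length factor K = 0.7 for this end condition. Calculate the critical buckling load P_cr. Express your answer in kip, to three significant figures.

P_cr ≈ 273 kip

Inner dimensions: h_i = 6.53 − 2×0.50 = 5.530 in, b_i = 5.03 − 2×0.50 = 4.030 in
Weak-axis I_min = (h_o·b_o³ − h_i·b_i³)/12 with b_o = 5.03, b_i = 4.030 in (shorter outer/inner sides).
I_min = (6.53×5.03³ − 5.530×4.030³)/12 = 39.09 in⁴
Effective length L_e = K·L = 0.7 × 291 = 203.7 in
P_cr = π²EI / L_e² = π² × 29400×10³ × 39.09 / 203.7² = 2.734×10^5 lb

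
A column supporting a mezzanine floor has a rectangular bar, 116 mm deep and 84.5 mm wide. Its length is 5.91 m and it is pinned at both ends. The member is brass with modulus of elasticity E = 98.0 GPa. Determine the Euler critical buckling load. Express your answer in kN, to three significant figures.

Buckling occurs about the weak axis: I_min = h·b³/12 with b = 84.5 mm (the shorter side).
I_min = 116×84.5³/12 = 5.832×10^6 mm⁴
I = 5.832×10^6 mm⁴ = 5.832×10^-6 m⁴
Effective length L_e = K·L = 1 × 5.91 = 5.910 m
P_cr = π²EI / L_e² = π² × 98.0×10⁹ × 5.832×10^-6 / 5.910² = 1.615×10^5 N

P_cr ≈ 162 kN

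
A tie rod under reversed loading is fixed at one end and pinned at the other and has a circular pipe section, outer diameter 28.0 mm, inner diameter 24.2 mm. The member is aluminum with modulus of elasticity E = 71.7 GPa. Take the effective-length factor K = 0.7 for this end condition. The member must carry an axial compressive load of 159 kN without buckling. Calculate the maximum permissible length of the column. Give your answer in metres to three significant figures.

d_o = 28.0 mm, d_i = 24.2 mm
I = π(d_o⁴ − d_i⁴)/64 = π(28.0⁴ − 24.20⁴)/64 = 1.334×10^4 mm⁴
I = 1.334×10^-8 m⁴
At the buckling limit P_cr = P = 1.590×10^5 N
From P_cr = π²EI/(K·L)²:  L = (1/K)·√(π²EI/P_cr) = (1/0.7)·√(π²×7.17×10^10×1.334×10^-8/1.590×10^5)
L = 0.348 m

L_max ≈ 0.348 m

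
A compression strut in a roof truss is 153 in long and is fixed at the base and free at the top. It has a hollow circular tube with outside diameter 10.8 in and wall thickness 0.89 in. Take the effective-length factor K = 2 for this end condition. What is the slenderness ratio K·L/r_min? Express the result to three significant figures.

Inner diameter d_i = 10.8 − 2×0.89 = 9.020 in
I = π(d_o⁴ − d_i⁴)/64 = π(10.8⁴ − 9.020⁴)/64 = 342.9 in⁴
A = 27.71 in²;  r_min = √(I/A) = √(342.9/27.71) = 3.518 in
L_e = K·L = 2 × 153 = 306.0 in
λ = L_e / r_min = 306.00 / 3.518 = 87.0

λ ≈ 87.0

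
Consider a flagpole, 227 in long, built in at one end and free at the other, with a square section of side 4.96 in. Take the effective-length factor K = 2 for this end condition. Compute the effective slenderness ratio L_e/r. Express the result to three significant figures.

I = a⁴/12 = 4.96⁴/12 = 50.44 in⁴
A = 24.60 in²;  r_min = √(I/A) = √(50.44/24.60) = 1.432 in
L_e = K·L = 2 × 227 = 454.0 in
λ = L_e / r_min = 454.00 / 1.432 = 317

λ ≈ 317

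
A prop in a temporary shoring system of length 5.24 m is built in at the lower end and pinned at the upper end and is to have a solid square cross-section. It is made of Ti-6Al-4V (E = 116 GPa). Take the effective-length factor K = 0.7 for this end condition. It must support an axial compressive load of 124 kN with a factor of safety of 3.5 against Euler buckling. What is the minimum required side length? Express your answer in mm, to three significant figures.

Required P_cr = n·P = 3.5 × 124 = 434.0 kN
L_e = K·L = 0.7 × 5.24 = 3.668 m
Required I = P_cr·L_e²/(π²E) = 4.340×10^5 × 3.668² / (π² × 1.16×10^11) = 5.100×10^-6 m⁴
I_req = 5.100×10^6 mm⁴
Solid square: I = a⁴/12  ⇒  a = (12I)^(1/4) = (12×5.100×10^6)^(1/4) = 88.4 mm

a ≈ 88.4 mm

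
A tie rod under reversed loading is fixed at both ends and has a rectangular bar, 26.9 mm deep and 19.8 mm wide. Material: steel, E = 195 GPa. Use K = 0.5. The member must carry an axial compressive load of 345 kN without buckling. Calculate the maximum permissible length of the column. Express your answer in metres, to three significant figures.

L_max ≈ 0.623 m

Buckling occurs about the weak axis: I_min = h·b³/12 with b = 19.8 mm (the shorter side).
I_min = 26.9×19.8³/12 = 1.740×10^4 mm⁴
I = 1.740×10^-8 m⁴
At the buckling limit P_cr = P = 3.450×10^5 N
From P_cr = π²EI/(K·L)²:  L = (1/K)·√(π²EI/P_cr) = (1/0.5)·√(π²×1.95×10^11×1.740×10^-8/3.450×10^5)
L = 0.623 m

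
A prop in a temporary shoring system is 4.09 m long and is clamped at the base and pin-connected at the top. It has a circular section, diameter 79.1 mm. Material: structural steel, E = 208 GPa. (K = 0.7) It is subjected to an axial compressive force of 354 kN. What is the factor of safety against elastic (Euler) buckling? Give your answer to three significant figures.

n ≈ 1.36

I = πd⁴/64 = π×79.1⁴/64 = 1.922×10^6 mm⁴
I = 1.922×10^6 mm⁴ = 1.922×10^-6 m⁴
Effective length L_e = K·L = 0.7 × 4.09 = 2.863 m
P_cr = π²EI / L_e² = π² × 208×10⁹ × 1.922×10^-6 / 2.863² = 4.813×10^5 N
Factor of safety n = P_cr / P = 481.28 / 354 = 1.36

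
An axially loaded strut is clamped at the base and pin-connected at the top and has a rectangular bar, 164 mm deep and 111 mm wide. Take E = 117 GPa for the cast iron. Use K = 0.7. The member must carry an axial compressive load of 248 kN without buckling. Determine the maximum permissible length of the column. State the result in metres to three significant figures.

L_max ≈ 13.3 m

Buckling occurs about the weak axis: I_min = h·b³/12 with b = 111 mm (the shorter side).
I_min = 164×111³/12 = 1.869×10^7 mm⁴
I = 1.869×10^-5 m⁴
At the buckling limit P_cr = P = 2.480×10^5 N
From P_cr = π²EI/(K·L)²:  L = (1/K)·√(π²EI/P_cr) = (1/0.7)·√(π²×1.17×10^11×1.869×10^-5/2.480×10^5)
L = 13.3 m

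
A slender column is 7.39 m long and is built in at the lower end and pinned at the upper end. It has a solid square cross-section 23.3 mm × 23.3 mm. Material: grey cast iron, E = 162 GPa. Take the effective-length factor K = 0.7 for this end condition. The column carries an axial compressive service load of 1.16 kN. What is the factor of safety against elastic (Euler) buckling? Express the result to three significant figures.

I = a⁴/12 = 23.3⁴/12 = 2.456×10^4 mm⁴
I = 2.456×10^4 mm⁴ = 2.456×10^-8 m⁴
Effective length L_e = K·L = 0.7 × 7.39 = 5.173 m
P_cr = π²EI / L_e² = π² × 162×10⁹ × 2.456×10^-8 / 5.173² = 1.467×10^3 N
Factor of safety n = P_cr / P = 1.4675 / 1.16 = 1.27

n ≈ 1.27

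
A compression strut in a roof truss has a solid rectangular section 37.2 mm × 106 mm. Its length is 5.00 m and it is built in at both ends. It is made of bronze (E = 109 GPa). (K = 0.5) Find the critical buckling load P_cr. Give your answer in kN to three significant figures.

Buckling occurs about the weak axis: I_min = h·b³/12 with b = 37.2 mm (the shorter side).
I_min = 106×37.2³/12 = 4.547×10^5 mm⁴
I = 4.547×10^5 mm⁴ = 4.547×10^-7 m⁴
Effective length L_e = K·L = 0.5 × 5.00 = 2.500 m
P_cr = π²EI / L_e² = π² × 109×10⁹ × 4.547×10^-7 / 2.500² = 7.827×10^4 N

P_cr ≈ 78.3 kN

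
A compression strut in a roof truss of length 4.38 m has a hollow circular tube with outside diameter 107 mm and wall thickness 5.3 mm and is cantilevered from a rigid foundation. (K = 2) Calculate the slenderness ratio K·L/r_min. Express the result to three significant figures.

λ ≈ 243

Inner diameter d_i = 107 − 2×5.3 = 96.40 mm
I = π(d_o⁴ − d_i⁴)/64 = π(107⁴ − 96.40⁴)/64 = 2.195×10^6 mm⁴
A = 1.693×10^3 mm²;  r_min = √(I/A) = √(2.195×10^6/1.693×10^3) = 36.01 mm
L_e = K·L = 2 × 4.38 m = 8.760 m = 8760.0 mm
λ = L_e / r_min = 8760.0 / 36.01 = 243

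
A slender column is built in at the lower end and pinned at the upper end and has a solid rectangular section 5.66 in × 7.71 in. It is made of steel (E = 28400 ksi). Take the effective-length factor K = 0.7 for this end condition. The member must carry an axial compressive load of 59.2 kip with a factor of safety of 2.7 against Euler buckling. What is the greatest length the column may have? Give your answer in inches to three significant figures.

Buckling occurs about the weak axis: I_min = h·b³/12 with b = 5.66 in (the shorter side).
I_min = 7.71×5.66³/12 = 116.5 in⁴
Required critical load P_cr = n·P = 2.7 × 59.2 = 159.8 kip = 1.598×10^5 lb
From P_cr = π²EI/(K·L)²:  L = (1/K)·√(π²EI/P_cr) = (1/0.7)·√(π²×2.84×10^7×116.5/1.598×10^5)
L = 646 in

L_max ≈ 646 in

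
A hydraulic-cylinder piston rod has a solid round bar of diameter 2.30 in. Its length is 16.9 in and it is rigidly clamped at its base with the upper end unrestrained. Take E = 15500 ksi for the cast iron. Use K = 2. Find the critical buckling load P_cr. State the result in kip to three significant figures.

P_cr ≈ 184 kip

I = πd⁴/64 = π×2.30⁴/64 = 1.374 in⁴
Effective length L_e = K·L = 2 × 16.9 = 33.80 in
P_cr = π²EI / L_e² = π² × 15500×10³ × 1.374 / 33.80² = 1.839×10^5 lb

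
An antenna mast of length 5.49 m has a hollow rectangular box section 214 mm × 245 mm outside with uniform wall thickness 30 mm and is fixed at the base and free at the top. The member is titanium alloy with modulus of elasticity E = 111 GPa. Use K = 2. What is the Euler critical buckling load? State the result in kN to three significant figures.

Inner dimensions: h_i = 245 − 2×30 = 185.0 mm, b_i = 214 − 2×30 = 154.0 mm
Weak-axis I_min = (h_o·b_o³ − h_i·b_i³)/12 with b_o = 214, b_i = 154.0 mm (shorter outer/inner sides).
I_min = (245×214³ − 185.0×154.0³)/12 = 1.438×10^8 mm⁴
I = 1.438×10^8 mm⁴ = 1.438×10^-4 m⁴
Effective length L_e = K·L = 2 × 5.49 = 10.98 m
P_cr = π²EI / L_e² = π² × 111×10⁹ × 1.438×10^-4 / 10.98² = 1.307×10^6 N

P_cr ≈ 1310 kN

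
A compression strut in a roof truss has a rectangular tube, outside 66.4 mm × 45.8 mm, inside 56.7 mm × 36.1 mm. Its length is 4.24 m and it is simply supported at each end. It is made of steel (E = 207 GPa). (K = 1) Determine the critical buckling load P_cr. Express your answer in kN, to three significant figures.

P_cr ≈ 35.2 kN

Weak-axis I_min = (h_o·b_o³ − h_i·b_i³)/12 with b_o = 45.8, b_i = 36.10 mm (shorter outer/inner sides).
I_min = (66.4×45.8³ − 56.70×36.10³)/12 = 3.093×10^5 mm⁴
I = 3.093×10^5 mm⁴ = 3.093×10^-7 m⁴
Effective length L_e = K·L = 1 × 4.24 = 4.240 m
P_cr = π²EI / L_e² = π² × 207×10⁹ × 3.093×10^-7 / 4.240² = 3.515×10^4 N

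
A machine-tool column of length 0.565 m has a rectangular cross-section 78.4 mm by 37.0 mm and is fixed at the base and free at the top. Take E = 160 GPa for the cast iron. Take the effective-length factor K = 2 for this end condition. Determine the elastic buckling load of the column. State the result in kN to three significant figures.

P_cr ≈ 409 kN

Buckling occurs about the weak axis: I_min = h·b³/12 with b = 37.0 mm (the shorter side).
I_min = 78.4×37.0³/12 = 3.309×10^5 mm⁴
I = 3.309×10^5 mm⁴ = 3.309×10^-7 m⁴
Effective length L_e = K·L = 2 × 0.565 = 1.130 m
P_cr = π²EI / L_e² = π² × 160×10⁹ × 3.309×10^-7 / 1.130² = 4.093×10^5 N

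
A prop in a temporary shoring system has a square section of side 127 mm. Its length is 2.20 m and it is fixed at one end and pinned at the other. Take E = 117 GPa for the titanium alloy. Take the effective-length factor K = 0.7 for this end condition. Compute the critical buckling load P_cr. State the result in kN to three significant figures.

I = a⁴/12 = 127⁴/12 = 2.168×10^7 mm⁴
I = 2.168×10^7 mm⁴ = 2.168×10^-5 m⁴
Effective length L_e = K·L = 0.7 × 2.20 = 1.540 m
P_cr = π²EI / L_e² = π² × 117×10⁹ × 2.168×10^-5 / 1.540² = 1.056×10^7 N

P_cr ≈ 10600 kN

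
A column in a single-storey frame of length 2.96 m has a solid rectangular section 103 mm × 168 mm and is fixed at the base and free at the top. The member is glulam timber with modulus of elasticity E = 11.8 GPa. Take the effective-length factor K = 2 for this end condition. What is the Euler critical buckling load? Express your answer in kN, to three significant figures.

Buckling occurs about the weak axis: I_min = h·b³/12 with b = 103 mm (the shorter side).
I_min = 168×103³/12 = 1.530×10^7 mm⁴
I = 1.530×10^7 mm⁴ = 1.530×10^-5 m⁴
Effective length L_e = K·L = 2 × 2.96 = 5.920 m
P_cr = π²EI / L_e² = π² × 11.8×10⁹ × 1.530×10^-5 / 5.920² = 5.084×10^4 N

P_cr ≈ 50.8 kN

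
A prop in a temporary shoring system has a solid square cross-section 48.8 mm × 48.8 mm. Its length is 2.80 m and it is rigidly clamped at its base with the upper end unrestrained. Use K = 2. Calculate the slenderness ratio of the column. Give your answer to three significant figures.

λ ≈ 398

I = a⁴/12 = 48.8⁴/12 = 4.726×10^5 mm⁴
A = 2.381×10^3 mm²;  r_min = √(I/A) = √(4.726×10^5/2.381×10^3) = 14.09 mm
L_e = K·L = 2 × 2.80 m = 5.600 m = 5600.0 mm
λ = L_e / r_min = 5600.0 / 14.09 = 398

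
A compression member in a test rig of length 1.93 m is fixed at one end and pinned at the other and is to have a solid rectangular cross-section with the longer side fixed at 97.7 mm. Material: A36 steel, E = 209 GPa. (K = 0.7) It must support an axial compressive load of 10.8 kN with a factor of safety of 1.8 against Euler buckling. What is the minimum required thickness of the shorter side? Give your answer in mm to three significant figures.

Required P_cr = n·P = 1.8 × 10.8 = 19.44 kN
L_e = K·L = 0.7 × 1.93 = 1.351 m
Required I = P_cr·L_e²/(π²E) = 1.944×10^4 × 1.351² / (π² × 2.09×10^11) = 1.720×10^-8 m⁴
I_req = 1.720×10^4 mm⁴
Rectangle, weak axis: I_min = h·b³/12 with h = 97.7 mm fixed  ⇒  b = (12I/h)^(1/3) = 12.8 mm

b ≈ 12.8 mm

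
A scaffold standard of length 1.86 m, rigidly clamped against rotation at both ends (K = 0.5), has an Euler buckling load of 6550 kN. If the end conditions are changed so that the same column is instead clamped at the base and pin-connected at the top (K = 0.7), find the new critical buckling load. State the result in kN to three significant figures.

P_cr ≈ 3340 kN

P_cr ∝ 1/K², so P_cr,new = P_cr,old × (K_old/K_new)² = 6550 × (0.5/0.7)²
= 6550 × 0.5102 = 3340 kN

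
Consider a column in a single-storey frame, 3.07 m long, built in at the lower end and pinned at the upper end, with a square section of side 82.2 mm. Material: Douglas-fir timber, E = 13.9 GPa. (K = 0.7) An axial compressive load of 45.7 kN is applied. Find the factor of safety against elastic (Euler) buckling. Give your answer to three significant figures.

I = a⁴/12 = 82.2⁴/12 = 3.805×10^6 mm⁴
I = 3.805×10^6 mm⁴ = 3.805×10^-6 m⁴
Effective length L_e = K·L = 0.7 × 3.07 = 2.149 m
P_cr = π²EI / L_e² = π² × 13.9×10⁹ × 3.805×10^-6 / 2.149² = 1.130×10^5 N
Factor of safety n = P_cr / P = 113.02 / 45.7 = 2.47

n ≈ 2.47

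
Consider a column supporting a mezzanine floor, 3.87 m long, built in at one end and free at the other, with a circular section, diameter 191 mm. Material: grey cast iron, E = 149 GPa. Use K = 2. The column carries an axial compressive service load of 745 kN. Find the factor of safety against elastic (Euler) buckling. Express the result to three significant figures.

n ≈ 2.15

I = πd⁴/64 = π×191⁴/64 = 6.533×10^7 mm⁴
I = 6.533×10^7 mm⁴ = 6.533×10^-5 m⁴
Effective length L_e = K·L = 2 × 3.87 = 7.740 m
P_cr = π²EI / L_e² = π² × 149×10⁹ × 6.533×10^-5 / 7.740² = 1.604×10^6 N
Factor of safety n = P_cr / P = 1603.6 / 745 = 2.15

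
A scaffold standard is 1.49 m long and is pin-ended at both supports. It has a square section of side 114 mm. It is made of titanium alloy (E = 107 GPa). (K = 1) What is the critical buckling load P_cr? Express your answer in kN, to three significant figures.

P_cr ≈ 6690 kN

I = a⁴/12 = 114⁴/12 = 1.407×10^7 mm⁴
I = 1.407×10^7 mm⁴ = 1.407×10^-5 m⁴
Effective length L_e = K·L = 1 × 1.49 = 1.490 m
P_cr = π²EI / L_e² = π² × 107×10⁹ × 1.407×10^-5 / 1.490² = 6.695×10^6 N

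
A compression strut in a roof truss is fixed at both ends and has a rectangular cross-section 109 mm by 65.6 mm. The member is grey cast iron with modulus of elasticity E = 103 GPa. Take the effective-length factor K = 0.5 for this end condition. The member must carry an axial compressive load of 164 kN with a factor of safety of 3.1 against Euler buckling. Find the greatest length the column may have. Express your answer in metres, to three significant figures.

L_max ≈ 4.53 m

Buckling occurs about the weak axis: I_min = h·b³/12 with b = 65.6 mm (the shorter side).
I_min = 109×65.6³/12 = 2.564×10^6 mm⁴
I = 2.564×10^-6 m⁴
Required critical load P_cr = n·P = 3.1 × 164 = 508.4 kN = 5.084×10^5 N
From P_cr = π²EI/(K·L)²:  L = (1/K)·√(π²EI/P_cr) = (1/0.5)·√(π²×1.03×10^11×2.564×10^-6/5.084×10^5)
L = 4.53 m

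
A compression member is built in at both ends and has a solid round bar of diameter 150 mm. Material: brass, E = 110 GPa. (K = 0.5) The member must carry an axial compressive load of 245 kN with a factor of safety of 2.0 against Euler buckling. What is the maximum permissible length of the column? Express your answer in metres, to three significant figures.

L_max ≈ 14.8 m

I = πd⁴/64 = π×150⁴/64 = 2.485×10^7 mm⁴
I = 2.485×10^-5 m⁴
Required critical load P_cr = n·P = 2.0 × 245 = 490.0 kN = 4.900×10^5 N
From P_cr = π²EI/(K·L)²:  L = (1/K)·√(π²EI/P_cr) = (1/0.5)·√(π²×1.10×10^11×2.485×10^-5/4.900×10^5)
L = 14.8 m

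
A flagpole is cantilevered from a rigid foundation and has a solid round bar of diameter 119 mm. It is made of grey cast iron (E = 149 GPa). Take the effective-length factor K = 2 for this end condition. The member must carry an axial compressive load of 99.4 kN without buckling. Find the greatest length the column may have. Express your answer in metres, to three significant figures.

I = πd⁴/64 = π×119⁴/64 = 9.844×10^6 mm⁴
I = 9.844×10^-6 m⁴
At the buckling limit P_cr = P = 9.940×10^4 N
From P_cr = π²EI/(K·L)²:  L = (1/K)·√(π²EI/P_cr) = (1/2)·√(π²×1.49×10^11×9.844×10^-6/9.940×10^4)
L = 6.03 m

L_max ≈ 6.03 m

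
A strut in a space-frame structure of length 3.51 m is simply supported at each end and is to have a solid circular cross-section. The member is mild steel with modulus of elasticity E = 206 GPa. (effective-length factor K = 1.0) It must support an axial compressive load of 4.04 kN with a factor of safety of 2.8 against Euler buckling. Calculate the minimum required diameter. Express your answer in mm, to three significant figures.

d ≈ 34.4 mm

Required P_cr = n·P = 2.8 × 4.04 = 11.31 kN
L_e = K·L = 1 × 3.51 = 3.510 m
Required I = P_cr·L_e²/(π²E) = 1.131×10^4 × 3.510² / (π² × 2.06×10^11) = 6.855×10^-8 m⁴
I_req = 6.855×10^4 mm⁴
Solid circle: I = πd⁴/64  ⇒  d = (64I/π)^(1/4) = (64×6.855×10^4/π)^(1/4) = 34.4 mm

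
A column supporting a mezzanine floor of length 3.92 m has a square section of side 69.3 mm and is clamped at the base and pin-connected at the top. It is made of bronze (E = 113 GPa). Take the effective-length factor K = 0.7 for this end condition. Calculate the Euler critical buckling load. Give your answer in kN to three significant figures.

I = a⁴/12 = 69.3⁴/12 = 1.922×10^6 mm⁴
I = 1.922×10^6 mm⁴ = 1.922×10^-6 m⁴
Effective length L_e = K·L = 0.7 × 3.92 = 2.744 m
P_cr = π²EI / L_e² = π² × 113×10⁹ × 1.922×10^-6 / 2.744² = 2.847×10^5 N

P_cr ≈ 285 kN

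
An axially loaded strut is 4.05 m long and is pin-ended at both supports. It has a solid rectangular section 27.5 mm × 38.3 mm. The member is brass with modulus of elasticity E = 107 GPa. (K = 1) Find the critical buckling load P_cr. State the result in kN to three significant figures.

P_cr ≈ 4.27 kN

Buckling occurs about the weak axis: I_min = h·b³/12 with b = 27.5 mm (the shorter side).
I_min = 38.3×27.5³/12 = 6.638×10^4 mm⁴
I = 6.638×10^4 mm⁴ = 6.638×10^-8 m⁴
Effective length L_e = K·L = 1 × 4.05 = 4.050 m
P_cr = π²EI / L_e² = π² × 107×10⁹ × 6.638×10^-8 / 4.050² = 4.274×10^3 N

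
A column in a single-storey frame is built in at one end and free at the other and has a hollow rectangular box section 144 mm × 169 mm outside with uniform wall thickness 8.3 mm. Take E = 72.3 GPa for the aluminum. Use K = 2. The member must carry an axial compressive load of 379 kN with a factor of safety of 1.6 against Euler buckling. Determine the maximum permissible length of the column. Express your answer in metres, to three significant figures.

Inner dimensions: h_i = 169 − 2×8.3 = 152.4 mm, b_i = 144 − 2×8.3 = 127.4 mm
Weak-axis I_min = (h_o·b_o³ − h_i·b_i³)/12 with b_o = 144, b_i = 127.4 mm (shorter outer/inner sides).
I_min = (169×144³ − 152.4×127.4³)/12 = 1.579×10^7 mm⁴
I = 1.579×10^-5 m⁴
Required critical load P_cr = n·P = 1.6 × 379 = 606.4 kN = 6.064×10^5 N
From P_cr = π²EI/(K·L)²:  L = (1/K)·√(π²EI/P_cr) = (1/2)·√(π²×7.23×10^10×1.579×10^-5/6.064×10^5)
L = 2.16 m

L_max ≈ 2.16 m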